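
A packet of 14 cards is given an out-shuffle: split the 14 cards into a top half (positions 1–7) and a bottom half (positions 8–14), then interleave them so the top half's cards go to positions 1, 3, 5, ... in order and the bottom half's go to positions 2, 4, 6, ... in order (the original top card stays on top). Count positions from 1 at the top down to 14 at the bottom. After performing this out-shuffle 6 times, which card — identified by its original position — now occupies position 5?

10

Work backwards from position 5, undoing one out-shuffle at a time:
5 ← 3 ← 2 ← 8 ← 11 ← 6 ← 10
So the card now at position 5 started at position 10.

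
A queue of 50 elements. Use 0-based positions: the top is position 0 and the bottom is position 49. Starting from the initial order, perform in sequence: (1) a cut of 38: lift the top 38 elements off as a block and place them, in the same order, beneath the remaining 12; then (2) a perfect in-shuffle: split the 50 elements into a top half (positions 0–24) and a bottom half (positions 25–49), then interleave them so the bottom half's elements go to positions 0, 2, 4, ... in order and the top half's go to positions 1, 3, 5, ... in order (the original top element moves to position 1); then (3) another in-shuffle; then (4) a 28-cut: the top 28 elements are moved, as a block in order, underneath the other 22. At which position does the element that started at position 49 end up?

Track the element from position 49 forward through each operation:
  after op 1 (cut 38): 49 → 11
  after op 2 (in-shuffle): 11 → 23
  after op 3 (in-shuffle): 23 → 47
  after op 4 (cut 28): 47 → 19

19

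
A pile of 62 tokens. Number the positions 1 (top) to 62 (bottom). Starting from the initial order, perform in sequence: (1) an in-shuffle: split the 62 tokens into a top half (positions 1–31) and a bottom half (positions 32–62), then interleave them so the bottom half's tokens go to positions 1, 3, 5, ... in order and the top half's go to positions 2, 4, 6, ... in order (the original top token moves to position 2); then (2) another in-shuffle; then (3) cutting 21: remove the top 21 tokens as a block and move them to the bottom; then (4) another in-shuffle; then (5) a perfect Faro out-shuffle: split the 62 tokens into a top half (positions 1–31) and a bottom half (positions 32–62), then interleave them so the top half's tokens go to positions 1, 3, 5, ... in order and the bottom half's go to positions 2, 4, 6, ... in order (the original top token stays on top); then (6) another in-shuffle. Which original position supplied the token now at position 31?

Undo the operations in reverse order, starting from position 31:
  undo op 6 (in-shuffle, from bottom half): 31 ← 47
  undo op 5 (out-shuffle, from top half): 47 ← 24
  undo op 4 (in-shuffle, from top half): 24 ← 12
  undo op 3 (cut 21): 12 ← 33
  undo op 2 (in-shuffle, from bottom half): 33 ← 48
  undo op 1 (in-shuffle, from top half): 48 ← 24
So the token at position 31 came from original position 24.

24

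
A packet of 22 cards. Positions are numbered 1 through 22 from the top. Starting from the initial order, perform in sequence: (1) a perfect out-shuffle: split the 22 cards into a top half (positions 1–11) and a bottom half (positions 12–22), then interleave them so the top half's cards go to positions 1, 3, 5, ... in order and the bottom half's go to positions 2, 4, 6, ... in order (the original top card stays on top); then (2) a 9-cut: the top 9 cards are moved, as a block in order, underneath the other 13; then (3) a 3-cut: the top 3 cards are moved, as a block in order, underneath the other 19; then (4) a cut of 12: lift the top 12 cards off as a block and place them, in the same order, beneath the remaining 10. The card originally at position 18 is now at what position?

Track the card from position 18 forward through each operation:
  after op 1 (out-shuffle): 18 → 14
  after op 2 (cut 9): 14 → 5
  after op 3 (cut 3): 5 → 2
  after op 4 (cut 12): 2 → 12

12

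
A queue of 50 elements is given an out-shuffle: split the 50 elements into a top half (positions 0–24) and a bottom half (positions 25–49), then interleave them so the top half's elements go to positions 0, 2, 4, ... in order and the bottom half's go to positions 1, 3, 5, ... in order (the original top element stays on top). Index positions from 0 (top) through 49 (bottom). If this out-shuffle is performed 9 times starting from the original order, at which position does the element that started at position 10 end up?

24

Track the element's position through each out-shuffle:
10 → 20 → 40 → 31 → 13 → 26 → 3 → 6 → 12 → 24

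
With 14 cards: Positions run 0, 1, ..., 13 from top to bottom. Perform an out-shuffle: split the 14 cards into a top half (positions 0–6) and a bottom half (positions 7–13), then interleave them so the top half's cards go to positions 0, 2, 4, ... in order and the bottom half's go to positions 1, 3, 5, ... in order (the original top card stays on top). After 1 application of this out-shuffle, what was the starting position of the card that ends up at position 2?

Work backwards from position 2, undoing one out-shuffle at a time:
2 ← 1
So the card now at position 2 started at position 1.

1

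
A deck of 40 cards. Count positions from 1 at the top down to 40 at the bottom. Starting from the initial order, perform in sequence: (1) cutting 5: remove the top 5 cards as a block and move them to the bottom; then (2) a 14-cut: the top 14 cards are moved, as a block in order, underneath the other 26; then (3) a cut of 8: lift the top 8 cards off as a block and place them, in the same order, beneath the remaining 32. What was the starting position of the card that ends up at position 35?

22

Undo the operations in reverse order, starting from position 35:
  undo op 3 (cut 8): 35 ← 3
  undo op 2 (cut 14): 3 ← 17
  undo op 1 (cut 5): 17 ← 22
So the card at position 35 came from original position 22.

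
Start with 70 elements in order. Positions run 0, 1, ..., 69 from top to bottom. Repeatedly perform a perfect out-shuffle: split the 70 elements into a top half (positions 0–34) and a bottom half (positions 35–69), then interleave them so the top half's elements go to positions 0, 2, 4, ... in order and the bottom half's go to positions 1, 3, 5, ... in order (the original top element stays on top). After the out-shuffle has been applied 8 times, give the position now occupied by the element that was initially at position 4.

Track the element's position through each out-shuffle:
4 → 8 → 16 → 32 → 64 → 59 → 49 → 29 → 58

58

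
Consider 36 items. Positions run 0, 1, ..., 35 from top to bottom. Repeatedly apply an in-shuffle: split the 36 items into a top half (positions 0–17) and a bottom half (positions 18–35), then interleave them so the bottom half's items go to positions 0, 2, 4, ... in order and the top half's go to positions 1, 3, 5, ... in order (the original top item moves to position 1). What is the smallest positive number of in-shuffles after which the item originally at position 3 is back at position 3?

36

Follow position 3 under repeated in-shuffles:
3 → 7 → 15 → 31 → 26 → 16 → 33 → 30 → ... → 3 (length 36)
It first returns after 36 in-shuffles.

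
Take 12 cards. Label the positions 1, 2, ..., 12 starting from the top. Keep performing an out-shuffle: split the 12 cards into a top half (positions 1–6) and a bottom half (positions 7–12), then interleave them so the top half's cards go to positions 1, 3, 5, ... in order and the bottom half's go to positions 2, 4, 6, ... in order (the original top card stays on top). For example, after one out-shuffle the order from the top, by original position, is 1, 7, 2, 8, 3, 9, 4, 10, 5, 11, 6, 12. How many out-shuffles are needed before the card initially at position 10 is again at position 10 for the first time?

10

Follow position 10 under repeated out-shuffles:
10 → 8 → 4 → 7 → 2 → 3 → 5 → 9 → 6 → 11 → 10
It first returns after 10 out-shuffles.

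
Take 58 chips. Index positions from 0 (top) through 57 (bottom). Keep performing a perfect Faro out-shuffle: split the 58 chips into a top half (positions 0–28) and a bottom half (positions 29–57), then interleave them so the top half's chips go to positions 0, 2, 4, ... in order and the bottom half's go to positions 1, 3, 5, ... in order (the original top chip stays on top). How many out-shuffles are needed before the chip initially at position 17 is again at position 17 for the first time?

Follow position 17 under repeated out-shuffles:
17 → 34 → 11 → 22 → 44 → 31 → 5 → 10 → 20 → 40 → 23 → 46 → 35 → 13 → 26 → 52 → 47 → 37 → 17
It first returns after 18 out-shuffles.

18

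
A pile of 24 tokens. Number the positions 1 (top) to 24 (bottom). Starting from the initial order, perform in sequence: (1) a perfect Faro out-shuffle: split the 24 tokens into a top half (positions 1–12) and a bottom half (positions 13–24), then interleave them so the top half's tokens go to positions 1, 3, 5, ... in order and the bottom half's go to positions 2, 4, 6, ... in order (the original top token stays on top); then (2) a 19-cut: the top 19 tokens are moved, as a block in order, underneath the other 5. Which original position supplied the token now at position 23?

Undo the operations in reverse order, starting from position 23:
  undo op 2 (cut 19): 23 ← 18
  undo op 1 (out-shuffle, from bottom half): 18 ← 21
So the token at position 23 came from original position 21.

21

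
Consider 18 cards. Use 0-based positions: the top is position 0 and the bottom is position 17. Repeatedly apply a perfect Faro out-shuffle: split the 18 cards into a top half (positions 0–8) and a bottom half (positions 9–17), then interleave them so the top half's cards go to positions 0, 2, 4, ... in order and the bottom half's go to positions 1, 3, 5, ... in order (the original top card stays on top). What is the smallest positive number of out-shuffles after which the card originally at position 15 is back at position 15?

Follow position 15 under repeated out-shuffles:
15 → 13 → 9 → 1 → 2 → 4 → 8 → 16 → 15
It first returns after 8 out-shuffles.

8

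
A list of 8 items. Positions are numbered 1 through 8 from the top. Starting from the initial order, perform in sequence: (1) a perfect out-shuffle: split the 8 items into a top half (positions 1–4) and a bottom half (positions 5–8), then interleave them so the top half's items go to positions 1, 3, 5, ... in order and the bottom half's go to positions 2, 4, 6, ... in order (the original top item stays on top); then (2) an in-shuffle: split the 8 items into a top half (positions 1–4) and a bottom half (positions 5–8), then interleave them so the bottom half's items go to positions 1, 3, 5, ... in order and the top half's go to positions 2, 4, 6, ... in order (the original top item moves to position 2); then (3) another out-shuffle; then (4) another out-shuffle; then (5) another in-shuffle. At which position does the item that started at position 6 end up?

7

Track the item from position 6 forward through each operation:
  after op 1 (out-shuffle): 6 → 4
  after op 2 (in-shuffle): 4 → 8
  after op 3 (out-shuffle): 8 → 8
  after op 4 (out-shuffle): 8 → 8
  after op 5 (in-shuffle): 8 → 7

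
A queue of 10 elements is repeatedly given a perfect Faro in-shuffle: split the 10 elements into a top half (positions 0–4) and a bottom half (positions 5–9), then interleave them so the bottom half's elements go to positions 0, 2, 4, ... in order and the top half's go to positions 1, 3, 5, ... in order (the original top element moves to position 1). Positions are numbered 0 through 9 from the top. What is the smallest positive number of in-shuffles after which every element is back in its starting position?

10

The in-shuffle permutes the 10 positions with cycle lengths [10].
Every element is home exactly when every cycle has completed a whole number of laps, i.e. after lcm(10) = 10 in-shuffles.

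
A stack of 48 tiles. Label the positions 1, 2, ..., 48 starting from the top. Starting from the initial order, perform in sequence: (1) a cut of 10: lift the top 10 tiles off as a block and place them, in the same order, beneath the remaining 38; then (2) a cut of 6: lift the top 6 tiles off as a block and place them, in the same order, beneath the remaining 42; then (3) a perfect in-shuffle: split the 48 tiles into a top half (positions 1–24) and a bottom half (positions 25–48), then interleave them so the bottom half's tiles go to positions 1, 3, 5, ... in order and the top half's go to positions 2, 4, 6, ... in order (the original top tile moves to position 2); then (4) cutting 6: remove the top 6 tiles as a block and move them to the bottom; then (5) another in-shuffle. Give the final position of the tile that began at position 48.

18

Track the tile from position 48 forward through each operation:
  after op 1 (cut 10): 48 → 38
  after op 2 (cut 6): 38 → 32
  after op 3 (in-shuffle): 32 → 15
  after op 4 (cut 6): 15 → 9
  after op 5 (in-shuffle): 9 → 18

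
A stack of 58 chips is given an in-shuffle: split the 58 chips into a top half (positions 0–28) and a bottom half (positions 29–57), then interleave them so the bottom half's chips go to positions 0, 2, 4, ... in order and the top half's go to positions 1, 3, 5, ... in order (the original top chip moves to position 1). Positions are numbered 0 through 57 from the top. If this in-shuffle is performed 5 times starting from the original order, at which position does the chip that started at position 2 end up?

Track the chip's position through each in-shuffle:
2 → 5 → 11 → 23 → 47 → 36

36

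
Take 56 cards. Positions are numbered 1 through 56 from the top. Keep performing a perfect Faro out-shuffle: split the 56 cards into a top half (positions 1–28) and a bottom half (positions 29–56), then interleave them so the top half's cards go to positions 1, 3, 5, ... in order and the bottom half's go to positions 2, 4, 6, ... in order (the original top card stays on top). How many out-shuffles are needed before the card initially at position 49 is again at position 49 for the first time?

Follow position 49 under repeated out-shuffles:
49 → 42 → 28 → 55 → 54 → 52 → 48 → 40 → 24 → 47 → 38 → 20 → 39 → 22 → 43 → 30 → 4 → 7 → 13 → 25 → 49
It first returns after 20 out-shuffles.

20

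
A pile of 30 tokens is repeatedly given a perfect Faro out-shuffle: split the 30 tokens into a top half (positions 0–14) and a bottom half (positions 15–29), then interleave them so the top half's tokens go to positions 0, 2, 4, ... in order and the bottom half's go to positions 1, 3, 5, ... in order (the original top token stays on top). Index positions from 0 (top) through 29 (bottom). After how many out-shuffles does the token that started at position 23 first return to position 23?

28

Follow position 23 under repeated out-shuffles:
23 → 17 → 5 → 10 → 20 → 11 → 22 → 15 → ... → 23 (length 28)
It first returns after 28 out-shuffles.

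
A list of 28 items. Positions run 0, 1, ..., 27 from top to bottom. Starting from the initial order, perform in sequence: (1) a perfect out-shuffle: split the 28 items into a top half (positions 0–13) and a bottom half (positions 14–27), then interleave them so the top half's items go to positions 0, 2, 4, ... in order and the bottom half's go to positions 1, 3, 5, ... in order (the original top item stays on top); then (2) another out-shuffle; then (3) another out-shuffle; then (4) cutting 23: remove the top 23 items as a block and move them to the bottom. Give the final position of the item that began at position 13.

0

Track the item from position 13 forward through each operation:
  after op 1 (out-shuffle): 13 → 26
  after op 2 (out-shuffle): 26 → 25
  after op 3 (out-shuffle): 25 → 23
  after op 4 (cut 23): 23 → 0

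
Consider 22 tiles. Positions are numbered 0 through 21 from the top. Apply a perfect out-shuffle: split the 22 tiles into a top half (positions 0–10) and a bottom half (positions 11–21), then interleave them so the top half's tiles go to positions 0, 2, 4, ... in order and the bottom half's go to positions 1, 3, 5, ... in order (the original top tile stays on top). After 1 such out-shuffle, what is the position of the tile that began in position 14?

Track the tile's position through each out-shuffle:
14 → 7

7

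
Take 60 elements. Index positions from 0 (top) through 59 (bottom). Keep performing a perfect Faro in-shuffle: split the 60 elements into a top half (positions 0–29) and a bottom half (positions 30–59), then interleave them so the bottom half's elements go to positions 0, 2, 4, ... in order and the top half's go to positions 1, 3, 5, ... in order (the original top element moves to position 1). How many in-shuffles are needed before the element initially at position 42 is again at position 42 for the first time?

Follow position 42 under repeated in-shuffles:
42 → 24 → 49 → 38 → 16 → 33 → 6 → 13 → ... → 42 (length 60)
It first returns after 60 in-shuffles.

60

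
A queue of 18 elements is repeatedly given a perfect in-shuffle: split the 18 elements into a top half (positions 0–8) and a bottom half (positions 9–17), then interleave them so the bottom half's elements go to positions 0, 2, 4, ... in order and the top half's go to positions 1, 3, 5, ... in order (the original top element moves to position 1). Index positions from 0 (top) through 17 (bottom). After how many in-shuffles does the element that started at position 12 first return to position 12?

Follow position 12 under repeated in-shuffles:
12 → 6 → 13 → 8 → 17 → 16 → 14 → 10 → 2 → 5 → 11 → 4 → 9 → 0 → 1 → 3 → 7 → 15 → 12
It first returns after 18 in-shuffles.

18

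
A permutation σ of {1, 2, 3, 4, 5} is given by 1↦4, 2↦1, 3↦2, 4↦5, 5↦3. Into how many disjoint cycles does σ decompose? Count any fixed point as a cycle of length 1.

Cycle decomposition: (1 4 5 3 2).
1 cycle.

1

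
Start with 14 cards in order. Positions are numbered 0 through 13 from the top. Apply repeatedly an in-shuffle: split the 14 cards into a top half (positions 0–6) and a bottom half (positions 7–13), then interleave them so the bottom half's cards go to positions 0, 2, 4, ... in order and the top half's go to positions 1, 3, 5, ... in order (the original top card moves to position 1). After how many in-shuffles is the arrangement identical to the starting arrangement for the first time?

4

The in-shuffle permutes the 14 positions with cycle lengths [2, 4, 4, 4].
Every card is home exactly when every cycle has completed a whole number of laps, i.e. after lcm(2, 4) = 4 in-shuffles.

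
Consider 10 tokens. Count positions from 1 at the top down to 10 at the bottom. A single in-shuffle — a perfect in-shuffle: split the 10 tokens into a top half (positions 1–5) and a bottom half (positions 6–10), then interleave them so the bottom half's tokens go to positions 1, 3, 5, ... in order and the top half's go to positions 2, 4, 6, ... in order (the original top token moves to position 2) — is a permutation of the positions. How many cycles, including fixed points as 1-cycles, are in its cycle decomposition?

1

Trace each unvisited position around until it returns:
(1 2 4 8 5 10 9 7 3 6)
1 cycle in total.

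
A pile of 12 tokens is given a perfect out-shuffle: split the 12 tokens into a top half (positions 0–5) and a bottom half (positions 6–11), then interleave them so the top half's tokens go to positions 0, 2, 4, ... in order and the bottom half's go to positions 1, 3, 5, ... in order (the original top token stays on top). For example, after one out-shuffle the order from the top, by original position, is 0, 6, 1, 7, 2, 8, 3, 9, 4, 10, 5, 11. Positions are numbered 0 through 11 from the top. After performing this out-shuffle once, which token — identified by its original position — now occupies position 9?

10

Work backwards from position 9, undoing one out-shuffle at a time:
9 ← 10
So the token now at position 9 started at position 10.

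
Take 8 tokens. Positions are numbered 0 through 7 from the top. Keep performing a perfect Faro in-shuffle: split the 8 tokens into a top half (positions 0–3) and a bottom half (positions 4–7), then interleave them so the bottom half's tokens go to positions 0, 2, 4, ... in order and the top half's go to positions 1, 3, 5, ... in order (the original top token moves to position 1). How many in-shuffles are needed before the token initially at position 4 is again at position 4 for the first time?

Follow position 4 under repeated in-shuffles:
4 → 0 → 1 → 3 → 7 → 6 → 4
It first returns after 6 in-shuffles.

6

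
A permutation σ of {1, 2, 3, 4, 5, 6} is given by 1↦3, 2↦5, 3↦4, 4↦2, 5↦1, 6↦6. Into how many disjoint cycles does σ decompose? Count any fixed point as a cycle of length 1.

Cycle decomposition: (1 3 4 2 5) (6).
2 cycles.

2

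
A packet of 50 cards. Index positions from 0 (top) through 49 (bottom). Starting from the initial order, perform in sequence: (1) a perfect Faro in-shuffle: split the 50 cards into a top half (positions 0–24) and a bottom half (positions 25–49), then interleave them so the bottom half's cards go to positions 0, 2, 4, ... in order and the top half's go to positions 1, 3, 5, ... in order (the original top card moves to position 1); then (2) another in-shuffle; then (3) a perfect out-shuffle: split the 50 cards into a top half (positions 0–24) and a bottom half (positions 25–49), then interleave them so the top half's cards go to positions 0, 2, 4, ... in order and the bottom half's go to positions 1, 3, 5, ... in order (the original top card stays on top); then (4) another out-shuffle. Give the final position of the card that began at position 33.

Track the card from position 33 forward through each operation:
  after op 1 (in-shuffle): 33 → 16
  after op 2 (in-shuffle): 16 → 33
  after op 3 (out-shuffle): 33 → 17
  after op 4 (out-shuffle): 17 → 34

34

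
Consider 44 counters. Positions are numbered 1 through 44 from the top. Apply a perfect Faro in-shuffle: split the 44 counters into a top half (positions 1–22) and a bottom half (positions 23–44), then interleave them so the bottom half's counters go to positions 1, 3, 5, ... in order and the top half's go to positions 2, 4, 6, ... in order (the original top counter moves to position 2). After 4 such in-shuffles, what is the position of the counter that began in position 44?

29

Track the counter's position through each in-shuffle:
44 → 43 → 41 → 37 → 29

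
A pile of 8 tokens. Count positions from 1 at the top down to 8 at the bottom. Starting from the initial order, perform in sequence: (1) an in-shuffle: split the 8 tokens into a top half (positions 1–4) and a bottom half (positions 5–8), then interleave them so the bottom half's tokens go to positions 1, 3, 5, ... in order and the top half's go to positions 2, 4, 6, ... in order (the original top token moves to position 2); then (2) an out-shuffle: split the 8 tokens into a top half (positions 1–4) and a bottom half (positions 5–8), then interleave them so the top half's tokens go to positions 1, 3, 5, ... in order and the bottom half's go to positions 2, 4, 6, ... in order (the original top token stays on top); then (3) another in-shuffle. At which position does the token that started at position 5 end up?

2

Track the token from position 5 forward through each operation:
  after op 1 (in-shuffle): 5 → 1
  after op 2 (out-shuffle): 1 → 1
  after op 3 (in-shuffle): 1 → 2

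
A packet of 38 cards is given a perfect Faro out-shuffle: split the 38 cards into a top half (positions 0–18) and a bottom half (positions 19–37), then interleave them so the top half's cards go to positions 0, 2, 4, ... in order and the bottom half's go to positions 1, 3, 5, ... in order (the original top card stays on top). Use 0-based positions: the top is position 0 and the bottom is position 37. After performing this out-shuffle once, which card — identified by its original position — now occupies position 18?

9

Work backwards from position 18, undoing one out-shuffle at a time:
18 ← 9
So the card now at position 18 started at position 9.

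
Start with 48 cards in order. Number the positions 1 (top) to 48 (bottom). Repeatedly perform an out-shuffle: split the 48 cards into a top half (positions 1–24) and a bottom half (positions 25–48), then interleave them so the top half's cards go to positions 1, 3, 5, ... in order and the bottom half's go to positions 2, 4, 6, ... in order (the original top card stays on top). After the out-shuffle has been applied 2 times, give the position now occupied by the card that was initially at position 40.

Track the card's position through each out-shuffle:
40 → 32 → 16

16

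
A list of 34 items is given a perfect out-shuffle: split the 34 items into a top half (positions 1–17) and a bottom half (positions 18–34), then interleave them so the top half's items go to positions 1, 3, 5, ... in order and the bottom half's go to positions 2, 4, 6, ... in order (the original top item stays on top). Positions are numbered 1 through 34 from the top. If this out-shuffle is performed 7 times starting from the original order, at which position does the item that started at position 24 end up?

8

Track the item's position through each out-shuffle:
24 → 14 → 27 → 20 → 6 → 11 → 21 → 8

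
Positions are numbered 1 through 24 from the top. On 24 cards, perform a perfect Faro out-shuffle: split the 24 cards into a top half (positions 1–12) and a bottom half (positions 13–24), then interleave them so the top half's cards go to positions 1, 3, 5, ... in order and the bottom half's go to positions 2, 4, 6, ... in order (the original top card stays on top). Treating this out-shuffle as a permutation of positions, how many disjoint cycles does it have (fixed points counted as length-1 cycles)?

4

Trace each unvisited position around until it returns:
(1) (2 3 5 9 17 10 ... len 11) (6 11 21 18 12 23 ... len 11) (24)
4 cycles in total.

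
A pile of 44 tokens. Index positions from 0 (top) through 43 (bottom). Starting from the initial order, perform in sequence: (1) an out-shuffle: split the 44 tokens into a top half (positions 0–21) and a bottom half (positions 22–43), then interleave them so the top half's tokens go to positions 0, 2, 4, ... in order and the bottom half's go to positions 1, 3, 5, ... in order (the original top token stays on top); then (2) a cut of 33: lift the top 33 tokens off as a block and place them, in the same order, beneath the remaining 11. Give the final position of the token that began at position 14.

39

Track the token from position 14 forward through each operation:
  after op 1 (out-shuffle): 14 → 28
  after op 2 (cut 33): 28 → 39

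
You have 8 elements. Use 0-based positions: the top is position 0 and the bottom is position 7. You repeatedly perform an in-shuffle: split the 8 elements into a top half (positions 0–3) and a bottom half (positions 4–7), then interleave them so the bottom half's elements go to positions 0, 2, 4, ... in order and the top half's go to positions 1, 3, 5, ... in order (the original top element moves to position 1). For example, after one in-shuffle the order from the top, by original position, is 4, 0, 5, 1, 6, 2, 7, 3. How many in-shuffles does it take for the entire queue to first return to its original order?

The in-shuffle permutes the 8 positions with cycle lengths [2, 6].
Every element is home exactly when every cycle has completed a whole number of laps, i.e. after lcm(2, 6) = 6 in-shuffles.

6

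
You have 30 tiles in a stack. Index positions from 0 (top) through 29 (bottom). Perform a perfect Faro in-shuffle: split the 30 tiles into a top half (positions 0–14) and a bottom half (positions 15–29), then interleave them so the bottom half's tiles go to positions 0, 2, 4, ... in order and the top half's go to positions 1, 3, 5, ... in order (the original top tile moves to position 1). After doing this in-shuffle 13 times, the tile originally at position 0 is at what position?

7

Track position through each in-shuffle: 0 → 1 → 3 → 7 → 15 → ... (continuing for 13 shuffles total) → 7.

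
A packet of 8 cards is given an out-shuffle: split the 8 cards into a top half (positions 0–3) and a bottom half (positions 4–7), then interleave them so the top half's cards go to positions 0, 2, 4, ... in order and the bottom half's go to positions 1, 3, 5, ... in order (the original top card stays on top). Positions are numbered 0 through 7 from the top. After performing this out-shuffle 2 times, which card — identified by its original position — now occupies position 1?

2

Work backwards from position 1, undoing one out-shuffle at a time:
1 ← 4 ← 2
So the card now at position 1 started at position 2.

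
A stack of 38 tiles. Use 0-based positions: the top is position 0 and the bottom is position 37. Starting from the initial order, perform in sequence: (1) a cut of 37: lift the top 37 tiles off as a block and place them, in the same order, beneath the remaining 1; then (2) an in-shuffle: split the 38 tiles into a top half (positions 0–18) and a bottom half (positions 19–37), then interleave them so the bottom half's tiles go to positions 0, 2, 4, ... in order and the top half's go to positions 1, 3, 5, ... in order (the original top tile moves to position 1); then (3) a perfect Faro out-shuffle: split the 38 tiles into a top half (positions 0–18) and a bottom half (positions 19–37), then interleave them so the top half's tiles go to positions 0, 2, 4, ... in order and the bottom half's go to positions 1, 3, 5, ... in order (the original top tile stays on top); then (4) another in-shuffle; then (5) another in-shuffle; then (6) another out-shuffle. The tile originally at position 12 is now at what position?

Track the tile from position 12 forward through each operation:
  after op 1 (cut 37): 12 → 13
  after op 2 (in-shuffle): 13 → 27
  after op 3 (out-shuffle): 27 → 17
  after op 4 (in-shuffle): 17 → 35
  after op 5 (in-shuffle): 35 → 32
  after op 6 (out-shuffle): 32 → 27

27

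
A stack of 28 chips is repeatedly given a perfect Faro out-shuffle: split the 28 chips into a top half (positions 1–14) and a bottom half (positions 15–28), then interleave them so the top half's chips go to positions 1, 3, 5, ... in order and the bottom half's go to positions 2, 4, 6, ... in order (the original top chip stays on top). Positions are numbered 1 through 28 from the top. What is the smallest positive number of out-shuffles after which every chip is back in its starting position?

The out-shuffle permutes the 28 positions with cycle lengths [1, 1, 2, 6, 18].
Every chip is home exactly when every cycle has completed a whole number of laps, i.e. after lcm(1, 2, 6, 18) = 18 out-shuffles.

18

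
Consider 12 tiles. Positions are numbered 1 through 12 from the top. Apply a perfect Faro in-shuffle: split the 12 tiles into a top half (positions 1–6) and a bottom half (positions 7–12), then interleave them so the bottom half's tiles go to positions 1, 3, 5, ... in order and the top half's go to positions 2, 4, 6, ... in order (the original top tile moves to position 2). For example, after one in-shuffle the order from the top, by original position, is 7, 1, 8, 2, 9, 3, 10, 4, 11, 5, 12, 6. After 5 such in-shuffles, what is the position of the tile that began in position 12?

Track the tile's position through each in-shuffle:
12 → 11 → 9 → 5 → 10 → 7

7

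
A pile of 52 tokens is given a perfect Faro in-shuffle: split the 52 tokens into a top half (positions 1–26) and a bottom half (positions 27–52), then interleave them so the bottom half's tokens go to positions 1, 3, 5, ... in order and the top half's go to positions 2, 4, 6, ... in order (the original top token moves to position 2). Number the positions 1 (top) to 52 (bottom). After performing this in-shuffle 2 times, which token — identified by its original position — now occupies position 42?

Work backwards from position 42, undoing one in-shuffle at a time:
42 ← 21 ← 37
So the token now at position 42 started at position 37.

37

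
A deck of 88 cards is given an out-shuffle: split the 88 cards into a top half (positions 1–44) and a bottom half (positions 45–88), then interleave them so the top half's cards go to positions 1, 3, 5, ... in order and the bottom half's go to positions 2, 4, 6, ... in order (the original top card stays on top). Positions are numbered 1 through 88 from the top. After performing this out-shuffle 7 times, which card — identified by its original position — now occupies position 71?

60

Work backwards from position 71, undoing one out-shuffle at a time:
71 ← 36 ← 62 ← 75 ← 38 ← 63 ← 32 ← 60
So the card now at position 71 started at position 60.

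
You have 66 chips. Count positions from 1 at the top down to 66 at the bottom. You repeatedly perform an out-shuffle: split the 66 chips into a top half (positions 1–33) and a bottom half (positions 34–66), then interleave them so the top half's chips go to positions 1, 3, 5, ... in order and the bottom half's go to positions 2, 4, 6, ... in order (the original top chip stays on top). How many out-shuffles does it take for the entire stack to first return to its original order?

12

The out-shuffle permutes the 66 positions with cycle lengths [1, 1, 4, 12, 12, 12, 12, 12].
Every chip is home exactly when every cycle has completed a whole number of laps, i.e. after lcm(1, 4, 12) = 12 out-shuffles.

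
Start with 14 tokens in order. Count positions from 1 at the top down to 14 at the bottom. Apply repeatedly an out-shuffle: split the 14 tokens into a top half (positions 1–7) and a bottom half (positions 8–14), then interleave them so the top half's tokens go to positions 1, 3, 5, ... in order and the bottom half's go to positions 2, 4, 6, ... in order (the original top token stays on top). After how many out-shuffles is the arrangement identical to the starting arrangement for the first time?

The out-shuffle permutes the 14 positions with cycle lengths [1, 1, 12].
Every token is home exactly when every cycle has completed a whole number of laps, i.e. after lcm(1, 12) = 12 out-shuffles.

12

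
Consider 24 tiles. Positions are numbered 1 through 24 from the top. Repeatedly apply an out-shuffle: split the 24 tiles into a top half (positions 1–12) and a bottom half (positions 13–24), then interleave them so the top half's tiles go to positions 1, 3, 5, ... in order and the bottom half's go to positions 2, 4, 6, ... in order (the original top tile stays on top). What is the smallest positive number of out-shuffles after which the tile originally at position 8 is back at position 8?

11

Follow position 8 under repeated out-shuffles:
8 → 15 → 6 → 11 → 21 → 18 → 12 → 23 → 22 → 20 → 16 → 8
It first returns after 11 out-shuffles.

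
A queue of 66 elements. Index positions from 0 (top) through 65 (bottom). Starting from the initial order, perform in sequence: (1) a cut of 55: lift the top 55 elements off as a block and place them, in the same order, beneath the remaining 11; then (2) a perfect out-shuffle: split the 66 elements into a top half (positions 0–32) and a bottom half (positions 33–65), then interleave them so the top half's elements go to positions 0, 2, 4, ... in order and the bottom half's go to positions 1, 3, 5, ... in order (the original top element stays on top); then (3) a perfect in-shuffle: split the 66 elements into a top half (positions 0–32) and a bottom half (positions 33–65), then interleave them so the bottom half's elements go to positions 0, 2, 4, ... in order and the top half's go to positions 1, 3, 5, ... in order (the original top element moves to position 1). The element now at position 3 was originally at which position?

Undo the operations in reverse order, starting from position 3:
  undo op 3 (in-shuffle, from top half): 3 ← 1
  undo op 2 (out-shuffle, from bottom half): 1 ← 33
  undo op 1 (cut 55): 33 ← 22
So the element at position 3 came from original position 22.

22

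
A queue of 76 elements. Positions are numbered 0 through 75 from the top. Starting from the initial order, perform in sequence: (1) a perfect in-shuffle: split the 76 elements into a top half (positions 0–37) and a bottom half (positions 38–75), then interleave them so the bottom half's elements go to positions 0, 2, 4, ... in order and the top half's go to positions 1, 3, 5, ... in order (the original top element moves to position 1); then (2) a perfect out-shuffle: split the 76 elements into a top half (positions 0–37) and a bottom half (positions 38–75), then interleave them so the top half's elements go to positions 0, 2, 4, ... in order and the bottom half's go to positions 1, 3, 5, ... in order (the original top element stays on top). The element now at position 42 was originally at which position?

10

Undo the operations in reverse order, starting from position 42:
  undo op 2 (out-shuffle, from top half): 42 ← 21
  undo op 1 (in-shuffle, from top half): 21 ← 10
So the element at position 42 came from original position 10.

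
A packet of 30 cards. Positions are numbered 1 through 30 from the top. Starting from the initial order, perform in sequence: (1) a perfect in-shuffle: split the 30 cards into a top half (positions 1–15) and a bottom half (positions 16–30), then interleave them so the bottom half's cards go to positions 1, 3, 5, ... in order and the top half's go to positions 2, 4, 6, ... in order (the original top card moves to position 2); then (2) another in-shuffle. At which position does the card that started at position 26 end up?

Track the card from position 26 forward through each operation:
  after op 1 (in-shuffle): 26 → 21
  after op 2 (in-shuffle): 21 → 11

11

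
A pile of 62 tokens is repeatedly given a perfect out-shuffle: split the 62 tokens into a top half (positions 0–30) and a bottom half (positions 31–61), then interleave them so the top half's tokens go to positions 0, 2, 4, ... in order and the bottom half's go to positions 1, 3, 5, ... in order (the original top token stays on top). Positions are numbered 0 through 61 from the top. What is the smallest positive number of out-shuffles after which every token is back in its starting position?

The out-shuffle permutes the 62 positions with cycle lengths [1, 1, 60].
Every token is home exactly when every cycle has completed a whole number of laps, i.e. after lcm(1, 60) = 60 out-shuffles.

60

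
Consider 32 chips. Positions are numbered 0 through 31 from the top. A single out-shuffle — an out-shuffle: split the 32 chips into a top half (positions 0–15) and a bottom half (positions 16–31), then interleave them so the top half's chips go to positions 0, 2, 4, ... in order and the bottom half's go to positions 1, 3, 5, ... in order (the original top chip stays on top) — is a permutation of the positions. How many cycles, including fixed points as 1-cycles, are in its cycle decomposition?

Trace each unvisited position around until it returns:
(0) (1 2 4 8 16) (3 6 12 24 17) (5 10 20 9 18) (7 14 28 25 19) (11 22 13 26 21) (15 30 29 27 23) (31)
8 cycles in total.

8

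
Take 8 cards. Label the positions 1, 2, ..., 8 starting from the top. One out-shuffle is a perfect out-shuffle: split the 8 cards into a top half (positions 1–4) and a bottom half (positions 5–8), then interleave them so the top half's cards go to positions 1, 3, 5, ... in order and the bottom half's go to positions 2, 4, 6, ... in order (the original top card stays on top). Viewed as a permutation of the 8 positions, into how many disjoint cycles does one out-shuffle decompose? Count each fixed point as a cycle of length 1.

Trace each unvisited position around until it returns:
(1) (2 3 5) (4 7 6) (8)
4 cycles in total.

4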